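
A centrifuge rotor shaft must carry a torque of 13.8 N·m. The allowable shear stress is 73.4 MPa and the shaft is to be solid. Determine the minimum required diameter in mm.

9.86 mm

For a solid shaft τ_max = 16T/(πd³), so d = (16T/(π τ_allow))^(1/3) = (16·13.80/(π·7.34×10^7))^(1/3) = 0.009856 m.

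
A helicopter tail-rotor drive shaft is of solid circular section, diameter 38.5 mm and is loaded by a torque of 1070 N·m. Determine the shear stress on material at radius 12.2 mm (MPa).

J = πd⁴/32 = π(0.0385)⁴/32 = 2.157×10^-7 m⁴.
Shear stress varies linearly with radius: τ = T·r/J = 1070 × 0.0122 / 2.157×10^-7 = 6.052×10^7 Pa.

60.5 MPa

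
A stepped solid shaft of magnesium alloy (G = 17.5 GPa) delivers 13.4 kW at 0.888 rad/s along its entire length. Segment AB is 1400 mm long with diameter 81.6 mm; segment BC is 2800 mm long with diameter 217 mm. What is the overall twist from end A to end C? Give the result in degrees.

16.5°

ω = 0.888 rad/s, so T = P/ω = 13.4×10³ / 0.8880 = 15090 N·m.
J_AB = π(0.0816)⁴/32 = 4.35×10^-6 m⁴; J_BC = π(0.217)⁴/32 = 2.18×10^-4 m⁴.
θ = (T/G)·Σ L_i/J_i = (15090/17.5×10⁹)·(1.40/4.35×10^-6 + 2.80/2.18×10^-4) = 0.2884 rad.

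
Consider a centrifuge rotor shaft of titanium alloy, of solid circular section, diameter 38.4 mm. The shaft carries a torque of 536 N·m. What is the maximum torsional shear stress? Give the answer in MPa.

J = πd⁴/32 = π(0.0384)⁴/32 = 2.135×10^-7 m⁴.
τ_max = T·r/J = 536.0 × 0.0192 / 2.135×10^-7 = 4.821×10^7 Pa.

48.2 MPa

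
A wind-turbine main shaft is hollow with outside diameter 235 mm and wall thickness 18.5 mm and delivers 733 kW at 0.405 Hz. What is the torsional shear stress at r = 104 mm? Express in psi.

29300 psi

ω = 2π·0.405 = 2.545 rad/s, so T = P/ω = 733×10³ / 2.545 = 288100 N·m.
J = π(d_o⁴ − d_i⁴)/32 = π(0.235⁴ − 0.198⁴)/32 = 1.485×10^-4 m⁴.
Shear stress varies linearly with radius: τ = T·r/J = 288100 × 0.104 / 1.485×10^-4 = 2.017×10^8 Pa.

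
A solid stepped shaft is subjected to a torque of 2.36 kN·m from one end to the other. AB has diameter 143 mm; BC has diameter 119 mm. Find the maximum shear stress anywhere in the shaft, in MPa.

7.13 MPa

Under the same torque, τ_max = 16T/(πd³) is largest where d is smallest — segment BC (d = 119 mm).
τ_max = 16·2360/(π·(0.119)³) = 7.132×10^6 Pa.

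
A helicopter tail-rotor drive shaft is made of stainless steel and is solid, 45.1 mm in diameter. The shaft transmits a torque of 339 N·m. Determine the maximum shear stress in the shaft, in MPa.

J = πd⁴/32 = π(0.0451)⁴/32 = 4.062×10^-7 m⁴.
τ_max = T·r/J = 339.0 × 0.0226 / 4.062×10^-7 = 1.882×10^7 Pa.

18.8 MPa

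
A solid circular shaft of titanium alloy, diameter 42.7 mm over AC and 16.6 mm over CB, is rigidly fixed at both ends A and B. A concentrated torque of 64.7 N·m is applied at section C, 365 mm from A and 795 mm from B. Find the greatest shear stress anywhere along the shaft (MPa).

4.19 MPa

Compatibility: T_A·a/J_AC = T_B·b/J_CB with T_A + T_B = T₀.
J_AC = 3.26×10^-7 m⁴, J_CB = 7.45×10^-9 m⁴, so T_A = T₀·(J_AC/a)/((J_AC/a)+(J_CB/b)) = 64.03 N·m, T_B = 0.6715 N·m.
τ in each portion: τ_AC = 4.19×10^6 Pa, τ_CB = 7.48×10^5 Pa; maximum is in AC.
τ_max = T_AC·r/J = 64.03·0.0214/3.26×10^-7 = 4.189×10^6 Pa.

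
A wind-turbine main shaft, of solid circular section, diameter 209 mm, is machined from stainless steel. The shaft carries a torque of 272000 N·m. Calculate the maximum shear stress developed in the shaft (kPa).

J = πd⁴/32 = π(0.209)⁴/32 = 1.873×10^-4 m⁴.
τ_max = T·r/J = 272000 × 0.104 / 1.873×10^-4 = 1.517×10^8 Pa.

152000 kPa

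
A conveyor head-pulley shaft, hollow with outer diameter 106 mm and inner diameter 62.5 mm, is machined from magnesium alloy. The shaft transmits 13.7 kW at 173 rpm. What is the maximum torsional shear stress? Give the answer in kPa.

ω = 2π·173/60 = 18.12 rad/s, so T = P/ω = 13.7×10³ / 18.12 = 756.2 N·m.
J = π(d_o⁴ − d_i⁴)/32 = π(0.106⁴ − 0.0625⁴)/32 = 1.090×10^-5 m⁴.
τ_max = T·r/J = 756.2 × 0.0530 / 1.090×10^-5 = 3.678×10^6 Pa.

3680 kPa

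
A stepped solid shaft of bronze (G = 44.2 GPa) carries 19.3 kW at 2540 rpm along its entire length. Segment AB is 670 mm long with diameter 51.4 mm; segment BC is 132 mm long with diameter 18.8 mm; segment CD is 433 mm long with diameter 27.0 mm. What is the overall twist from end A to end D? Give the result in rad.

0.0329 rad

ω = 2π·2540/60 = 266.0 rad/s, so T = P/ω = 19.3×10³ / 266.0 = 72.56 N·m.
J_AB = π(0.0514)⁴/32 = 6.85×10^-7 m⁴; J_BC = π(0.0188)⁴/32 = 1.23×10^-8 m⁴; J_CD = π(0.0270)⁴/32 = 5.22×10^-8 m⁴.
θ = (T/G)·Σ L_i/J_i = (72.56/44.2×10⁹)·(0.670/6.85×10^-7 + 0.132/1.23×10^-8 + 0.433/5.22×10^-8) = 0.03290 rad.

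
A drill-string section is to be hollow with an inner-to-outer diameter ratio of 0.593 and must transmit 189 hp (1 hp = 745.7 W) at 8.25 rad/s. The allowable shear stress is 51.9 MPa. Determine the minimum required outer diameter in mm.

ω = 8.25 rad/s, so T = P/ω = 189×745.7 / 8.250 = 17080 N·m.
For a hollow shaft with d_i/d_o = 0.593: τ_max = 16T/(π d_o³ (1−k⁴)), so d_o = [16T/(π τ_allow (1−k⁴))]^(1/3) = [16·17080/(π·5.19×10^7·0.8763)]^(1/3) = 0.1241 m.

124 mm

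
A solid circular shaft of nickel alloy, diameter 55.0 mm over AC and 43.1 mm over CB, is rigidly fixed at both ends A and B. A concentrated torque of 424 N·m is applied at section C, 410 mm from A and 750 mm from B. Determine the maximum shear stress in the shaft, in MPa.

Compatibility: T_A·a/J_AC = T_B·b/J_CB with T_A + T_B = T₀.
J_AC = 8.98×10^-7 m⁴, J_CB = 3.39×10^-7 m⁴, so T_A = T₀·(J_AC/a)/((J_AC/a)+(J_CB/b)) = 351.5 N·m, T_B = 72.47 N·m.
τ in each portion: τ_AC = 1.08×10^7 Pa, τ_CB = 4.61×10^6 Pa; maximum is in AC.
τ_max = T_AC·r/J = 351.5·0.0275/8.98×10^-7 = 1.076×10^7 Pa.

10.8 MPa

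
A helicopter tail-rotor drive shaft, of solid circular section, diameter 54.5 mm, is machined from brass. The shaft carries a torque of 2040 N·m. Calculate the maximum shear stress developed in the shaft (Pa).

J = πd⁴/32 = π(0.0545)⁴/32 = 8.661×10^-7 m⁴.
τ_max = T·r/J = 2040 × 0.0272 / 8.661×10^-7 = 6.418×10^7 Pa.

6.42e7 Pa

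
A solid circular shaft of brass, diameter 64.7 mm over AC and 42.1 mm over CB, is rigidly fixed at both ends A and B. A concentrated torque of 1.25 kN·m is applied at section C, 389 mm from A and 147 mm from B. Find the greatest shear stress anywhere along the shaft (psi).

3980 psi

Compatibility: T_A·a/J_AC = T_B·b/J_CB with T_A + T_B = T₀.
J_AC = 1.72×10^-6 m⁴, J_CB = 3.08×10^-7 m⁴, so T_A = T₀·(J_AC/a)/((J_AC/a)+(J_CB/b)) = 847.8 N·m, T_B = 402.2 N·m.
τ in each portion: τ_AC = 1.59×10^7 Pa, τ_CB = 2.75×10^7 Pa; maximum is in CB.
τ_max = T_CB·r/J = 402.2·0.0210/3.08×10^-7 = 2.745×10^7 Pa.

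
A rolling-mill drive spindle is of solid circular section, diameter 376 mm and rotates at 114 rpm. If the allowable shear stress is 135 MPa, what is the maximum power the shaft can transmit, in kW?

16800 kW

J = πd⁴/32 = π(0.376)⁴/32 = 1.962×10^-3 m⁴.
T_max = τ_allow·J/r = 1.35×10^8 × 1.962×10^-3 / 0.188 = 1.409e6 N·m.
ω = 2π·114/60 = 11.94 rad/s, so P_max = T_max·ω = 1.682×10^7 W.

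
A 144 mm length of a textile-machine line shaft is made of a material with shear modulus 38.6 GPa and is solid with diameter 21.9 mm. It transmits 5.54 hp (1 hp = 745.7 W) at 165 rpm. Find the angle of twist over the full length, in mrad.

39.5 mrad

ω = 2π·165/60 = 17.28 rad/s, so T = P/ω = 5.54×745.7 / 17.28 = 239.1 N·m.
J = πd⁴/32 = π(0.0219)⁴/32 = 2.258×10^-8 m⁴.
θ = T·L/(G·J) = 239.1 × 0.144 / (38.6×10⁹ × 2.258×10^-8) = 0.03950 rad.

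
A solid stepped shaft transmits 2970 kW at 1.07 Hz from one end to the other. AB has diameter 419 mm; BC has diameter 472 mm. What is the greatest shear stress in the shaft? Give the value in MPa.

ω = 2π·1.07 = 6.723 rad/s, so T = P/ω = 2970×10³ / 6.723 = 441800 N·m.
Under the same torque, τ_max = 16T/(πd³) is largest where d is smallest — segment AB (d = 419 mm).
τ_max = 16·441800/(π·(0.419)³) = 3.059×10^7 Pa.

30.6 MPa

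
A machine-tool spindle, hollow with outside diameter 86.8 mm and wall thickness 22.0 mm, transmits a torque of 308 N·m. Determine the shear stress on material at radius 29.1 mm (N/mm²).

1.71 N/mm²

J = π(d_o⁴ − d_i⁴)/32 = π(0.0868⁴ − 0.0428⁴)/32 = 5.243×10^-6 m⁴.
Shear stress varies linearly with radius: τ = T·r/J = 308.0 × 0.0291 / 5.243×10^-6 = 1.709×10^6 Pa.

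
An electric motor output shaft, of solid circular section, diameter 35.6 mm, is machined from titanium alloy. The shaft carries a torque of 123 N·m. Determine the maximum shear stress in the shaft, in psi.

J = πd⁴/32 = π(0.0356)⁴/32 = 1.577×10^-7 m⁴.
τ_max = T·r/J = 123.0 × 0.0178 / 1.577×10^-7 = 1.388×10^7 Pa.

2010 psi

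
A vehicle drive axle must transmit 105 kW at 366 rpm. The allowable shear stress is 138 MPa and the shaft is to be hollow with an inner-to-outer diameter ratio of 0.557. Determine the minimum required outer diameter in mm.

ω = 2π·366/60 = 38.33 rad/s, so T = P/ω = 105×10³ / 38.33 = 2740 N·m.
For a hollow shaft with d_i/d_o = 0.557: τ_max = 16T/(π d_o³ (1−k⁴)), so d_o = [16T/(π τ_allow (1−k⁴))]^(1/3) = [16·2740/(π·1.38×10^8·0.9037)]^(1/3) = 0.04818 m.

48.2 mm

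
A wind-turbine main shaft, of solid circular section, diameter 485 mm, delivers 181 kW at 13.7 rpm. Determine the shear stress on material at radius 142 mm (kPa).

3300 kPa

ω = 2π·13.7/60 = 1.435 rad/s, so T = P/ω = 181×10³ / 1.435 = 126200 N·m.
J = πd⁴/32 = π(0.485)⁴/32 = 5.432×10^-3 m⁴.
Shear stress varies linearly with radius: τ = T·r/J = 126200 × 0.142 / 5.432×10^-3 = 3.298×10^6 Pa.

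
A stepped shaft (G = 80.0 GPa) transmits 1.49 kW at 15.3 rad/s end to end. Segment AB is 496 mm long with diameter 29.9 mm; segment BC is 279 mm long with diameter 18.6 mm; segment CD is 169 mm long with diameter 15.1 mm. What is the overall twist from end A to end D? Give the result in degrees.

ω = 15.3 rad/s, so T = P/ω = 1.49×10³ / 15.30 = 97.39 N·m.
J_AB = π(0.0299)⁴/32 = 7.85×10^-8 m⁴; J_BC = π(0.0186)⁴/32 = 1.18×10^-8 m⁴; J_CD = π(0.0151)⁴/32 = 5.10×10^-9 m⁴.
θ = (T/G)·Σ L_i/J_i = (97.39/80.0×10⁹)·(0.496/7.85×10^-8 + 0.279/1.18×10^-8 + 0.169/5.10×10^-9) = 0.07691 rad.

4.41°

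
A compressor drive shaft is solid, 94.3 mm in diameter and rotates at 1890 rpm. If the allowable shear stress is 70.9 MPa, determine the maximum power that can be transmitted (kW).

2310 kW

J = πd⁴/32 = π(0.0943)⁴/32 = 7.763×10^-6 m⁴.
T_max = τ_allow·J/r = 7.09×10^7 × 7.763×10^-6 / 0.0471 = 11670 N·m.
ω = 2π·1890/60 = 197.9 rad/s, so P_max = T_max·ω = 2.310×10^6 W.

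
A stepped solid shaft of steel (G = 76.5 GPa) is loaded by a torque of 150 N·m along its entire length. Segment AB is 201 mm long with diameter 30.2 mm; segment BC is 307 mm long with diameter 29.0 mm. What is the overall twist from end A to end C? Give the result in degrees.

0.773°

J_AB = π(0.0302)⁴/32 = 8.17×10^-8 m⁴; J_BC = π(0.0290)⁴/32 = 6.94×10^-8 m⁴.
θ = (T/G)·Σ L_i/J_i = (150.0/76.5×10⁹)·(0.201/8.17×10^-8 + 0.307/6.94×10^-8) = 0.01350 rad.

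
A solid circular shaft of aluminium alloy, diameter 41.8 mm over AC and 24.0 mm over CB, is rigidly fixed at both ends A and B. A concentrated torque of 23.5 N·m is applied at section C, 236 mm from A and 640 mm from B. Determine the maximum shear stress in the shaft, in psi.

Compatibility: T_A·a/J_AC = T_B·b/J_CB with T_A + T_B = T₀.
J_AC = 3.00×10^-7 m⁴, J_CB = 3.26×10^-8 m⁴, so T_A = T₀·(J_AC/a)/((J_AC/a)+(J_CB/b)) = 22.59 N·m, T_B = 0.9055 N·m.
τ in each portion: τ_AC = 1.58×10^6 Pa, τ_CB = 3.34×10^5 Pa; maximum is in AC.
τ_max = T_AC·r/J = 22.59·0.0209/3.00×10^-7 = 1.576×10^6 Pa.

229 psi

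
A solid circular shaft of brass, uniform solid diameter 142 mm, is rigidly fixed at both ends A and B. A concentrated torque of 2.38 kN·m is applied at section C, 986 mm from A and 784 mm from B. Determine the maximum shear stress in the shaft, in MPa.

2.36 MPa

With uniform GJ and both ends fixed, compatibility θ_AC = θ_CB gives T_A·a = T_B·b, together with T_A + T_B = T₀.
T_A = T₀·b/(a+b) = 2380·784/1770 = 1054 N·m; T_B = 1326 N·m.
τ in each portion: τ_AC = 1.88×10^6 Pa, τ_CB = 2.36×10^6 Pa; maximum is in CB.
τ_max = T_CB·r/J = 1326·0.0710/3.99×10^-5 = 2.358×10^6 Pa.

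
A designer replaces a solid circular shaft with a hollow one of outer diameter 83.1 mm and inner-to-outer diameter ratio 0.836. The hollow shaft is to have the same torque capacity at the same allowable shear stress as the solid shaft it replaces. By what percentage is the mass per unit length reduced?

Equal τ_max and T ⇒ the solid shaft needs d_s³ = d_o³(1−k⁴), so d_s = 83.1·(1−0.836⁴)^(1/3) = 66.46 mm.
Area ratio A_h/A_s = d_o²(1−k²)/d_s² = (1−k²)/(1−k⁴)^(2/3) = 0.4708.
Mass saving = 1 − 0.4708 = 52.9 %.

52.9 %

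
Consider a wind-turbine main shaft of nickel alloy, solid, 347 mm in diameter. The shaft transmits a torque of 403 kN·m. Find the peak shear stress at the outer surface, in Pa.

4.91e7 Pa

J = πd⁴/32 = π(0.347)⁴/32 = 1.423×10^-3 m⁴.
τ_max = T·r/J = 403000 × 0.173 / 1.423×10^-3 = 4.912×10^7 Pa.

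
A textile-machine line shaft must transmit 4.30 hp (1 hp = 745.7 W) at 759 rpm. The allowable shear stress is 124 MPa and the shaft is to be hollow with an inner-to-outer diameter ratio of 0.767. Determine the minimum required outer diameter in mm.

13.6 mm

ω = 2π·759/60 = 79.48 rad/s, so T = P/ω = 4.30×745.7 / 79.48 = 40.34 N·m.
For a hollow shaft with d_i/d_o = 0.767: τ_max = 16T/(π d_o³ (1−k⁴)), so d_o = [16T/(π τ_allow (1−k⁴))]^(1/3) = [16·40.34/(π·1.24×10^8·0.6539)]^(1/3) = 0.01363 m.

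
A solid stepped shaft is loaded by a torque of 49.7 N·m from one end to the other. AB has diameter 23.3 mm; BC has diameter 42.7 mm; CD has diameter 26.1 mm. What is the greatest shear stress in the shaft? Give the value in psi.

2900 psi

Under the same torque, τ_max = 16T/(πd³) is largest where d is smallest — segment AB (d = 23.3 mm).
τ_max = 16·49.70/(π·(0.0233)³) = 2.001×10^7 Pa.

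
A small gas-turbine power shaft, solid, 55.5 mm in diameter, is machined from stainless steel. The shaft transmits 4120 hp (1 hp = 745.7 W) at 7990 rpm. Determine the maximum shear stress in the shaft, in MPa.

ω = 2π·7990/60 = 836.7 rad/s, so T = P/ω = 4120×745.7 / 836.7 = 3672 N·m.
J = πd⁴/32 = π(0.0555)⁴/32 = 9.315×10^-7 m⁴.
τ_max = T·r/J = 3672 × 0.0278 / 9.315×10^-7 = 1.094×10^8 Pa.

109 MPa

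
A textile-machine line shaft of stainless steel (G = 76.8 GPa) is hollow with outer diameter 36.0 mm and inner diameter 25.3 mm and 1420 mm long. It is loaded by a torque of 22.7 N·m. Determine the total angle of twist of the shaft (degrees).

0.193°

J = π(d_o⁴ − d_i⁴)/32 = π(0.0360⁴ − 0.0253⁴)/32 = 1.247×10^-7 m⁴.
θ = T·L/(G·J) = 22.70 × 1.42 / (76.8×10⁹ × 1.247×10^-7) = 3.367×10^-3 rad.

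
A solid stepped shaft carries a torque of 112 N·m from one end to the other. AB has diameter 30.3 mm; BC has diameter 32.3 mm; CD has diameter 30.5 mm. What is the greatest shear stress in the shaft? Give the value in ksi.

2.97 ksi

Under the same torque, τ_max = 16T/(πd³) is largest where d is smallest — segment AB (d = 30.3 mm).
τ_max = 16·112.0/(π·(0.0303)³) = 2.051×10^7 Pa.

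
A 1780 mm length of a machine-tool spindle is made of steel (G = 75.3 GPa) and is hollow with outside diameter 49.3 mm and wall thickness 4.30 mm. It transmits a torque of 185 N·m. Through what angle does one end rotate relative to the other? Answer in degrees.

0.807°

J = π(d_o⁴ − d_i⁴)/32 = π(0.0493⁴ − 0.0407⁴)/32 = 3.106×10^-7 m⁴.
θ = T·L/(G·J) = 185.0 × 1.78 / (75.3×10⁹ × 3.106×10^-7) = 0.01408 rad.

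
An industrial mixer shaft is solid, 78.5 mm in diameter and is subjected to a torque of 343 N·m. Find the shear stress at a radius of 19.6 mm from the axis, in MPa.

J = πd⁴/32 = π(0.0785)⁴/32 = 3.728×10^-6 m⁴.
Shear stress varies linearly with radius: τ = T·r/J = 343.0 × 0.0196 / 3.728×10^-6 = 1.803×10^6 Pa.

1.80 MPa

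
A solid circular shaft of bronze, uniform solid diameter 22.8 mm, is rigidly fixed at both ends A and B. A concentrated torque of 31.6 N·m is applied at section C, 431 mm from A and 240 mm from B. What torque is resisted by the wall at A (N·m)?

11.3 N·m

With uniform GJ and both ends fixed, compatibility θ_AC = θ_CB gives T_A·a = T_B·b, together with T_A + T_B = T₀.
T_A = T₀·b/(a+b) = 31.60·240/671.0 = 11.30 N·m; T_B = 20.30 N·m.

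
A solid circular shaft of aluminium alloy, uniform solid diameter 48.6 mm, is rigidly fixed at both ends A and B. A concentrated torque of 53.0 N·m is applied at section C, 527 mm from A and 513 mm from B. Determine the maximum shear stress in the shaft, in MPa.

With uniform GJ and both ends fixed, compatibility θ_AC = θ_CB gives T_A·a = T_B·b, together with T_A + T_B = T₀.
T_A = T₀·b/(a+b) = 53.00·513/1040 = 26.14 N·m; T_B = 26.86 N·m.
τ in each portion: τ_AC = 1.16×10^6 Pa, τ_CB = 1.19×10^6 Pa; maximum is in CB.
τ_max = T_CB·r/J = 26.86·0.0243/5.48×10^-7 = 1.192×10^6 Pa.

1.19 MPa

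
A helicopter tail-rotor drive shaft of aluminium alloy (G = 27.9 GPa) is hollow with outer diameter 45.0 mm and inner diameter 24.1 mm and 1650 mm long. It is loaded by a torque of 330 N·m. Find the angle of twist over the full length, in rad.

J = π(d_o⁴ − d_i⁴)/32 = π(0.0450⁴ − 0.0241⁴)/32 = 3.695×10^-7 m⁴.
θ = T·L/(G·J) = 330.0 × 1.65 / (27.9×10⁹ × 3.695×10^-7) = 0.05282 rad.

0.0528 rad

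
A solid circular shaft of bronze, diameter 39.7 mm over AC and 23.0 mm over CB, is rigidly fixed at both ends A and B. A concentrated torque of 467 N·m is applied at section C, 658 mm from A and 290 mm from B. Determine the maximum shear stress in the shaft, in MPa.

Compatibility: T_A·a/J_AC = T_B·b/J_CB with T_A + T_B = T₀.
J_AC = 2.44×10^-7 m⁴, J_CB = 2.75×10^-8 m⁴, so T_A = T₀·(J_AC/a)/((J_AC/a)+(J_CB/b)) = 371.9 N·m, T_B = 95.07 N·m.
τ in each portion: τ_AC = 3.03×10^7 Pa, τ_CB = 3.98×10^7 Pa; maximum is in CB.
τ_max = T_CB·r/J = 95.07·0.0115/2.75×10^-8 = 3.979×10^7 Pa.

39.8 MPa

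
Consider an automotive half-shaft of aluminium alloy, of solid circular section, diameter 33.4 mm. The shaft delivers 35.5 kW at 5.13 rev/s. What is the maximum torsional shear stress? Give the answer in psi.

ω = 2π·5.13 = 32.23 rad/s, so T = P/ω = 35.5×10³ / 32.23 = 1101 N·m.
J = πd⁴/32 = π(0.0334)⁴/32 = 1.222×10^-7 m⁴.
τ_max = T·r/J = 1101 × 0.0167 / 1.222×10^-7 = 1.505×10^8 Pa.

21800 psi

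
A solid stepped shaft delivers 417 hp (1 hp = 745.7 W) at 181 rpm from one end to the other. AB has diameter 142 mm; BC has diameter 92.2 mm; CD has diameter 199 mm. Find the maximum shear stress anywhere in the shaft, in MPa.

107 MPa

ω = 2π·181/60 = 18.95 rad/s, so T = P/ω = 417×745.7 / 18.95 = 16410 N·m.
Under the same torque, τ_max = 16T/(πd³) is largest where d is smallest — segment BC (d = 92.2 mm).
τ_max = 16·16410/(π·(0.0922)³) = 1.066×10^8 Pa.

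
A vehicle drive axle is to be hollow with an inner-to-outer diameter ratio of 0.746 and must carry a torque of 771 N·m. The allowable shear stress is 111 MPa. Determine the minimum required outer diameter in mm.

37.1 mm

For a hollow shaft with d_i/d_o = 0.746: τ_max = 16T/(π d_o³ (1−k⁴)), so d_o = [16T/(π τ_allow (1−k⁴))]^(1/3) = [16·771.0/(π·1.11×10^8·0.6903)]^(1/3) = 0.03714 m.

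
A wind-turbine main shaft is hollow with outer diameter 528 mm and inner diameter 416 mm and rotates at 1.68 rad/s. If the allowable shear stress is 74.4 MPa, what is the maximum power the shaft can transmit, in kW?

J = π(d_o⁴ − d_i⁴)/32 = π(0.528⁴ − 0.416⁴)/32 = 4.690×10^-3 m⁴.
T_max = τ_allow·J/r = 7.44×10^7 × 4.690×10^-3 / 0.264 = 1.322e6 N·m.
ω = 1.68 rad/s, so P_max = T_max·ω = 2.221×10^6 W.

2220 kW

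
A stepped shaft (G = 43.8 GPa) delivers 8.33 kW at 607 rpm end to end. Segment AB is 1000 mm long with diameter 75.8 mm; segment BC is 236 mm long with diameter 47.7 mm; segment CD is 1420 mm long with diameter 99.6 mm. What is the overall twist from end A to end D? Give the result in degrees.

ω = 2π·607/60 = 63.56 rad/s, so T = P/ω = 8.33×10³ / 63.56 = 131.0 N·m.
J_AB = π(0.0758)⁴/32 = 3.24×10^-6 m⁴; J_BC = π(0.0477)⁴/32 = 5.08×10^-7 m⁴; J_CD = π(0.0996)⁴/32 = 9.66×10^-6 m⁴.
θ = (T/G)·Σ L_i/J_i = (131.0/43.8×10⁹)·(1.00/3.24×10^-6 + 0.236/5.08×10^-7 + 1.42/9.66×10^-6) = 2.752×10^-3 rad.

0.158°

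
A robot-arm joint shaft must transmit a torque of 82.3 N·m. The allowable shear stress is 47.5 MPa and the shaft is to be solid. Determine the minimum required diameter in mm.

20.7 mm

For a solid shaft τ_max = 16T/(πd³), so d = (16T/(π τ_allow))^(1/3) = (16·82.30/(π·4.75×10^7))^(1/3) = 0.02066 m.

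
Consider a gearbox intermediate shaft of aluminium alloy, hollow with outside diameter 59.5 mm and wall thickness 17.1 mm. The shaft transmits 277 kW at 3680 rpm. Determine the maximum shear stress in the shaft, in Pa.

ω = 2π·3680/60 = 385.4 rad/s, so T = P/ω = 277×10³ / 385.4 = 718.8 N·m.
J = π(d_o⁴ − d_i⁴)/32 = π(0.0595⁴ − 0.0253⁴)/32 = 1.190×10^-6 m⁴.
τ_max = T·r/J = 718.8 × 0.0297 / 1.190×10^-6 = 1.797×10^7 Pa.

1.80e7 Pa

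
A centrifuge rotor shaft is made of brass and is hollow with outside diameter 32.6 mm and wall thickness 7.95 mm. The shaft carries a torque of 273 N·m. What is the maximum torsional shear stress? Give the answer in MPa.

43.1 MPa

J = π(d_o⁴ − d_i⁴)/32 = π(0.0326⁴ − 0.0167⁴)/32 = 1.032×10^-7 m⁴.
τ_max = T·r/J = 273.0 × 0.0163 / 1.032×10^-7 = 4.310×10^7 Pa.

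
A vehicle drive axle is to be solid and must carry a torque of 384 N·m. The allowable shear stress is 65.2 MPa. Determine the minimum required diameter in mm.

31.1 mm

For a solid shaft τ_max = 16T/(πd³), so d = (16T/(π τ_allow))^(1/3) = (16·384.0/(π·6.52×10^7))^(1/3) = 0.03107 m.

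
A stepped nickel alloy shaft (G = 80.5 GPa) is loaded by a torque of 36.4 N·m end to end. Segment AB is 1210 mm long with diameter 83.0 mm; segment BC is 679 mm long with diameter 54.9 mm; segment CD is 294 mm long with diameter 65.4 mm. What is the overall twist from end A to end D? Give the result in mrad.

0.536 mrad

J_AB = π(0.0830)⁴/32 = 4.66×10^-6 m⁴; J_BC = π(0.0549)⁴/32 = 8.92×10^-7 m⁴; J_CD = π(0.0654)⁴/32 = 1.80×10^-6 m⁴.
θ = (T/G)·Σ L_i/J_i = (36.40/80.5×10⁹)·(1.21/4.66×10^-6 + 0.679/8.92×10^-7 + 0.294/1.80×10^-6) = 5.357×10^-4 rad.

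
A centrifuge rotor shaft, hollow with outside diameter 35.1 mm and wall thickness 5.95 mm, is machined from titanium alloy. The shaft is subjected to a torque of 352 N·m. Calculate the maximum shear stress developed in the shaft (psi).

7430 psi

J = π(d_o⁴ − d_i⁴)/32 = π(0.0351⁴ − 0.0232⁴)/32 = 1.206×10^-7 m⁴.
τ_max = T·r/J = 352.0 × 0.0175 / 1.206×10^-7 = 5.124×10^7 Pa.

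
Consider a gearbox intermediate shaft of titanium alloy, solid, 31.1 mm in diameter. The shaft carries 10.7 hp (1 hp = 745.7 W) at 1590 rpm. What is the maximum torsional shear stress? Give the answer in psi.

1180 psi

ω = 2π·1590/60 = 166.5 rad/s, so T = P/ω = 10.7×745.7 / 166.5 = 47.92 N·m.
J = πd⁴/32 = π(0.0311)⁴/32 = 9.184×10^-8 m⁴.
τ_max = T·r/J = 47.92 × 0.0156 / 9.184×10^-8 = 8.114×10^6 Pa.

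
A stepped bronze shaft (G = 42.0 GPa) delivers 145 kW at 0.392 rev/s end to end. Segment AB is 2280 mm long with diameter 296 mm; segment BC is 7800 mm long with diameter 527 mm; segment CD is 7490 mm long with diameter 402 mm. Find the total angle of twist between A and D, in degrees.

0.560°

ω = 2π·0.392 = 2.463 rad/s, so T = P/ω = 145×10³ / 2.463 = 58870 N·m.
J_AB = π(0.296)⁴/32 = 7.54×10^-4 m⁴; J_BC = π(0.527)⁴/32 = 7.57×10^-3 m⁴; J_CD = π(0.402)⁴/32 = 2.56×10^-3 m⁴.
θ = (T/G)·Σ L_i/J_i = (58870/42.0×10⁹)·(2.28/7.54×10^-4 + 7.80/7.57×10^-3 + 7.49/2.56×10^-3) = 9.779×10^-3 rad.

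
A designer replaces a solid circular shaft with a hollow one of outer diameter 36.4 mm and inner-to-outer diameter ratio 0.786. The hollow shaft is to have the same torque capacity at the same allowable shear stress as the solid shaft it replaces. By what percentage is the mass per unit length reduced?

Equal τ_max and T ⇒ the solid shaft needs d_s³ = d_o³(1−k⁴), so d_s = 36.4·(1−0.786⁴)^(1/3) = 31.01 mm.
Area ratio A_h/A_s = d_o²(1−k²)/d_s² = (1−k²)/(1−k⁴)^(2/3) = 0.5266.
Mass saving = 1 − 0.5266 = 47.3 %.

47.3 %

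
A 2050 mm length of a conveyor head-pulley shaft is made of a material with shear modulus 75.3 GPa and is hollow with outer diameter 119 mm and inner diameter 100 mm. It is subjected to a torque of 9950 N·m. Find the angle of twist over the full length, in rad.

J = π(d_o⁴ − d_i⁴)/32 = π(0.119⁴ − 0.100⁴)/32 = 9.870×10^-6 m⁴.
θ = T·L/(G·J) = 9950 × 2.05 / (75.3×10⁹ × 9.870×10^-6) = 0.02745 rad.

0.0274 rad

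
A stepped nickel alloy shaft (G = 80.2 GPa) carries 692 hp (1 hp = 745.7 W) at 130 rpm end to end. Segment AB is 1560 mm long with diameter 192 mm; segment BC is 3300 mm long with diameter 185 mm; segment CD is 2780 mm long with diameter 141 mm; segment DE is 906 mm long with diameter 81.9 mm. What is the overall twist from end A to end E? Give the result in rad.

ω = 2π·130/60 = 13.61 rad/s, so T = P/ω = 692×745.7 / 13.61 = 37910 N·m.
J_AB = π(0.192)⁴/32 = 1.33×10^-4 m⁴; J_BC = π(0.185)⁴/32 = 1.15×10^-4 m⁴; J_CD = π(0.141)⁴/32 = 3.88×10^-5 m⁴; J_DE = π(0.0819)⁴/32 = 4.42×10^-6 m⁴.
θ = (T/G)·Σ L_i/J_i = (37910/80.2×10⁹)·(1.56/1.33×10^-4 + 3.30/1.15×10^-4 + 2.78/3.88×10^-5 + 0.906/4.42×10^-6) = 0.1499 rad.

0.150 rad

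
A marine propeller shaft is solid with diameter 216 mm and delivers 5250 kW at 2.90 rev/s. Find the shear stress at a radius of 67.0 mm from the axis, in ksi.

ω = 2π·2.90 = 18.22 rad/s, so T = P/ω = 5250×10³ / 18.22 = 288100 N·m.
J = πd⁴/32 = π(0.216)⁴/32 = 2.137×10^-4 m⁴.
Shear stress varies linearly with radius: τ = T·r/J = 288100 × 0.0670 / 2.137×10^-4 = 9.033×10^7 Pa.

13.1 ksi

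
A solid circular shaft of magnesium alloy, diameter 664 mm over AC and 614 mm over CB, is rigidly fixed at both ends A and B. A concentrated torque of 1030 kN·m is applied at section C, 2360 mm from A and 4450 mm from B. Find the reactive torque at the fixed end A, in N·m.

742000 N·m

Compatibility: T_A·a/J_AC = T_B·b/J_CB with T_A + T_B = T₀.
J_AC = 0.0191 m⁴, J_CB = 0.0140 m⁴, so T_A = T₀·(J_AC/a)/((J_AC/a)+(J_CB/b)) = 742200 N·m, T_B = 287800 N·m.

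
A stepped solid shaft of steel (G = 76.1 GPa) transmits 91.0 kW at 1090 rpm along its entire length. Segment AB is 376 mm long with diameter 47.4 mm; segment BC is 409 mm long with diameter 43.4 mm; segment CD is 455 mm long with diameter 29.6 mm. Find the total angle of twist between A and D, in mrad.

83.5 mrad

ω = 2π·1090/60 = 114.1 rad/s, so T = P/ω = 91.0×10³ / 114.1 = 797.2 N·m.
J_AB = π(0.0474)⁴/32 = 4.96×10^-7 m⁴; J_BC = π(0.0434)⁴/32 = 3.48×10^-7 m⁴; J_CD = π(0.0296)⁴/32 = 7.54×10^-8 m⁴.
θ = (T/G)·Σ L_i/J_i = (797.2/76.1×10⁹)·(0.376/4.96×10^-7 + 0.409/3.48×10^-7 + 0.455/7.54×10^-8) = 0.08350 rad.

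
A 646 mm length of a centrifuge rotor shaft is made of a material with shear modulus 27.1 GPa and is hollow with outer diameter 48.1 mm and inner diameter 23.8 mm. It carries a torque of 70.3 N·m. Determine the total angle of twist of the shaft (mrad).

3.39 mrad

J = π(d_o⁴ − d_i⁴)/32 = π(0.0481⁴ − 0.0238⁴)/32 = 4.940×10^-7 m⁴.
θ = T·L/(G·J) = 70.30 × 0.646 / (27.1×10⁹ × 4.940×10^-7) = 3.392×10^-3 rad.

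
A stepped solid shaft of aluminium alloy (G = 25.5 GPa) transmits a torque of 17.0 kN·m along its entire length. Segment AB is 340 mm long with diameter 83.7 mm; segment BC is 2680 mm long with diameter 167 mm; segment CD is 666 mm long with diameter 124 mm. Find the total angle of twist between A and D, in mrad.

89.6 mrad

J_AB = π(0.0837)⁴/32 = 4.82×10^-6 m⁴; J_BC = π(0.167)⁴/32 = 7.64×10^-5 m⁴; J_CD = π(0.124)⁴/32 = 2.32×10^-5 m⁴.
θ = (T/G)·Σ L_i/J_i = (17000/25.5×10⁹)·(0.340/4.82×10^-6 + 2.68/7.64×10^-5 + 0.666/2.32×10^-5) = 0.08957 rad.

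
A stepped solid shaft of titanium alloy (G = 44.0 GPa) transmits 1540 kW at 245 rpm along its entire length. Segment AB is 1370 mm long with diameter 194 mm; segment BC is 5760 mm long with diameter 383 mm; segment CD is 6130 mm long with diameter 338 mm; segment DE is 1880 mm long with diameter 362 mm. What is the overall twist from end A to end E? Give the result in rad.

ω = 2π·245/60 = 25.66 rad/s, so T = P/ω = 1540×10³ / 25.66 = 60020 N·m.
J_AB = π(0.194)⁴/32 = 1.39×10^-4 m⁴; J_BC = π(0.383)⁴/32 = 2.11×10^-3 m⁴; J_CD = π(0.338)⁴/32 = 1.28×10^-3 m⁴; J_DE = π(0.362)⁴/32 = 1.69×10^-3 m⁴.
θ = (T/G)·Σ L_i/J_i = (60020/44.0×10⁹)·(1.37/1.39×10^-4 + 5.76/2.11×10^-3 + 6.13/1.28×10^-3 + 1.88/1.69×10^-3) = 0.02521 rad.

0.0252 rad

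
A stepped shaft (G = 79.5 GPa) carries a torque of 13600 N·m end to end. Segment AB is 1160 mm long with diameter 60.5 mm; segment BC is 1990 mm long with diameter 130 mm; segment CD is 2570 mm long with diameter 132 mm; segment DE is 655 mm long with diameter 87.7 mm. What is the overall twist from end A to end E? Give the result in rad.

J_AB = π(0.0605)⁴/32 = 1.32×10^-6 m⁴; J_BC = π(0.130)⁴/32 = 2.80×10^-5 m⁴; J_CD = π(0.132)⁴/32 = 2.98×10^-5 m⁴; J_DE = π(0.0877)⁴/32 = 5.81×10^-6 m⁴.
θ = (T/G)·Σ L_i/J_i = (13600/79.5×10⁹)·(1.16/1.32×10^-6 + 1.99/2.80×10^-5 + 2.57/2.98×10^-5 + 0.655/5.81×10^-6) = 0.1971 rad.

0.197 rad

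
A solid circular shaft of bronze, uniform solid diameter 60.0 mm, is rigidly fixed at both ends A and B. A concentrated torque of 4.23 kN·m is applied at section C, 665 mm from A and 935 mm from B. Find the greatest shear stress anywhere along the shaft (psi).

With uniform GJ and both ends fixed, compatibility θ_AC = θ_CB gives T_A·a = T_B·b, together with T_A + T_B = T₀.
T_A = T₀·b/(a+b) = 4230·935/1600 = 2472 N·m; T_B = 1758 N·m.
τ in each portion: τ_AC = 5.83×10^7 Pa, τ_CB = 4.15×10^7 Pa; maximum is in AC.
τ_max = T_AC·r/J = 2472·0.0300/1.27×10^-6 = 5.828×10^7 Pa.

8450 psi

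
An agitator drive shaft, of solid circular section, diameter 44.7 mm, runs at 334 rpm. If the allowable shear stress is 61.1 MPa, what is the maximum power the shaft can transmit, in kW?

J = πd⁴/32 = π(0.0447)⁴/32 = 3.919×10^-7 m⁴.
T_max = τ_allow·J/r = 6.11×10^7 × 3.919×10^-7 / 0.0224 = 1072 N·m.
ω = 2π·334/60 = 34.98 rad/s, so P_max = T_max·ω = 3.748×10^4 W.

37.5 kW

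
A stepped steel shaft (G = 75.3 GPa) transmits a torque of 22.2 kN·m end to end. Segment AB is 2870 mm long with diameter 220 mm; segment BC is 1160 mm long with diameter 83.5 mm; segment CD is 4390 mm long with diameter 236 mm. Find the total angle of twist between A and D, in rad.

J_AB = π(0.220)⁴/32 = 2.30×10^-4 m⁴; J_BC = π(0.0835)⁴/32 = 4.77×10^-6 m⁴; J_CD = π(0.236)⁴/32 = 3.05×10^-4 m⁴.
θ = (T/G)·Σ L_i/J_i = (22200/75.3×10⁹)·(2.87/2.30×10^-4 + 1.16/4.77×10^-6 + 4.39/3.05×10^-4) = 0.07959 rad.

0.0796 rad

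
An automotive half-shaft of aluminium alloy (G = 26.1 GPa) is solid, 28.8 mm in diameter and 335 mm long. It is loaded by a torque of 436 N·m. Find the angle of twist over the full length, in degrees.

4.75°

J = πd⁴/32 = π(0.0288)⁴/32 = 6.754×10^-8 m⁴.
θ = T·L/(G·J) = 436.0 × 0.335 / (26.1×10⁹ × 6.754×10^-8) = 0.08286 rad.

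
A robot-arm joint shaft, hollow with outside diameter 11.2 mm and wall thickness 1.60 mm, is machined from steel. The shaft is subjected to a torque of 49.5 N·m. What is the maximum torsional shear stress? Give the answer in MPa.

243 MPa

J = π(d_o⁴ − d_i⁴)/32 = π(0.0112⁴ − 0.00800⁴)/32 = 1.143×10^-9 m⁴.
τ_max = T·r/J = 49.50 × 0.00560 / 1.143×10^-9 = 2.426×10^8 Pa.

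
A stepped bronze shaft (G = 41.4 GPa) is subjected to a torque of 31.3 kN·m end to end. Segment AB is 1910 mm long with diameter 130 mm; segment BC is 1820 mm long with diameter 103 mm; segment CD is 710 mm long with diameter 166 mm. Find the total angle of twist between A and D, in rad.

0.183 rad

J_AB = π(0.130)⁴/32 = 2.80×10^-5 m⁴; J_BC = π(0.103)⁴/32 = 1.10×10^-5 m⁴; J_CD = π(0.166)⁴/32 = 7.45×10^-5 m⁴.
θ = (T/G)·Σ L_i/J_i = (31300/41.4×10⁹)·(1.91/2.80×10^-5 + 1.82/1.10×10^-5 + 0.710/7.45×10^-5) = 0.1832 rad.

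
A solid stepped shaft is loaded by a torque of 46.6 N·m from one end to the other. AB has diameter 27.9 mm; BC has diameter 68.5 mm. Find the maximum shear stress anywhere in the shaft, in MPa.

Under the same torque, τ_max = 16T/(πd³) is largest where d is smallest — segment AB (d = 27.9 mm).
τ_max = 16·46.60/(π·(0.0279)³) = 1.093×10^7 Pa.

10.9 MPa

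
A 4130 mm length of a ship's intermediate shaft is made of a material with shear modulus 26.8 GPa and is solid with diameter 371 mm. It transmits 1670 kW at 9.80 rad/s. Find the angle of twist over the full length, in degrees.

0.809°

ω = 9.80 rad/s, so T = P/ω = 1670×10³ / 9.800 = 170400 N·m.
J = πd⁴/32 = π(0.371)⁴/32 = 1.860×10^-3 m⁴.
θ = T·L/(G·J) = 170400 × 4.13 / (26.8×10⁹ × 1.860×10^-3) = 0.01412 rad.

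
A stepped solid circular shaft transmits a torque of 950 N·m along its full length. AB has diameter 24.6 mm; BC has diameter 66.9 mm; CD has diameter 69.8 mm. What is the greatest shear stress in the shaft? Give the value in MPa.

Under the same torque, τ_max = 16T/(πd³) is largest where d is smallest — segment AB (d = 24.6 mm).
τ_max = 16·950.0/(π·(0.0246)³) = 3.250×10^8 Pa.

325 MPa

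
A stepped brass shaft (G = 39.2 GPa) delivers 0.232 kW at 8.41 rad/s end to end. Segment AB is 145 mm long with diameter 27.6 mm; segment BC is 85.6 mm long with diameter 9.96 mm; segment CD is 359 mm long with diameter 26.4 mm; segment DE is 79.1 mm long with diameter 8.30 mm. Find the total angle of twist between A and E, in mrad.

189 mrad

ω = 8.41 rad/s, so T = P/ω = 0.232×10³ / 8.410 = 27.59 N·m.
J_AB = π(0.0276)⁴/32 = 5.70×10^-8 m⁴; J_BC = π(0.00996)⁴/32 = 9.66×10^-10 m⁴; J_CD = π(0.0264)⁴/32 = 4.77×10^-8 m⁴; J_DE = π(0.00830)⁴/32 = 4.66×10^-10 m⁴.
θ = (T/G)·Σ L_i/J_i = (27.59/39.2×10⁹)·(0.145/5.70×10^-8 + 0.0856/9.66×10^-10 + 0.359/4.77×10^-8 + 0.0791/4.66×10^-10) = 0.1889 rad.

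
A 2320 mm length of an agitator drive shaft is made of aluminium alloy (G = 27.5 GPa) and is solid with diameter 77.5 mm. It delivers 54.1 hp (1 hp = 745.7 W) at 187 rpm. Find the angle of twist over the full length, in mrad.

ω = 2π·187/60 = 19.58 rad/s, so T = P/ω = 54.1×745.7 / 19.58 = 2060 N·m.
J = πd⁴/32 = π(0.0775)⁴/32 = 3.542×10^-6 m⁴.
θ = T·L/(G·J) = 2060 × 2.32 / (27.5×10⁹ × 3.542×10^-6) = 0.04907 rad.

49.1 mrad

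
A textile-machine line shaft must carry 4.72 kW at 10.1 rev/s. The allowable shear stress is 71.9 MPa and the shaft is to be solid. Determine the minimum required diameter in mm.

ω = 2π·10.1 = 63.46 rad/s, so T = P/ω = 4.72×10³ / 63.46 = 74.38 N·m.
For a solid shaft τ_max = 16T/(πd³), so d = (16T/(π τ_allow))^(1/3) = (16·74.38/(π·7.19×10^7))^(1/3) = 0.01740 m.

17.4 mm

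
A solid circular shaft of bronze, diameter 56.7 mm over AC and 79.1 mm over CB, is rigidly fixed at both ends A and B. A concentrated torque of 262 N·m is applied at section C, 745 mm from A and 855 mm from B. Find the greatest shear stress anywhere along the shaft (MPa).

Compatibility: T_A·a/J_AC = T_B·b/J_CB with T_A + T_B = T₀.
J_AC = 1.01×10^-6 m⁴, J_CB = 3.84×10^-6 m⁴, so T_A = T₀·(J_AC/a)/((J_AC/a)+(J_CB/b)) = 60.92 N·m, T_B = 201.1 N·m.
τ in each portion: τ_AC = 1.70×10^6 Pa, τ_CB = 2.07×10^6 Pa; maximum is in CB.
τ_max = T_CB·r/J = 201.1·0.0395/3.84×10^-6 = 2.069×10^6 Pa.

2.07 MPa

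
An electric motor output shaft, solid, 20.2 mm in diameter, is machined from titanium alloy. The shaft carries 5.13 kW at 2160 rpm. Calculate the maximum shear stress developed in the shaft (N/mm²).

14.0 N/mm²

ω = 2π·2160/60 = 226.2 rad/s, so T = P/ω = 5.13×10³ / 226.2 = 22.68 N·m.
J = πd⁴/32 = π(0.0202)⁴/32 = 1.635×10^-8 m⁴.
τ_max = T·r/J = 22.68 × 0.0101 / 1.635×10^-8 = 1.401×10^7 Pa.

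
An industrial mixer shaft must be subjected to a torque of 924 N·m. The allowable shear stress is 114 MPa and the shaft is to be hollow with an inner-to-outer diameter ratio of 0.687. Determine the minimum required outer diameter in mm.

For a hollow shaft with d_i/d_o = 0.687: τ_max = 16T/(π d_o³ (1−k⁴)), so d_o = [16T/(π τ_allow (1−k⁴))]^(1/3) = [16·924.0/(π·1.14×10^8·0.7772)]^(1/3) = 0.03759 m.

37.6 mm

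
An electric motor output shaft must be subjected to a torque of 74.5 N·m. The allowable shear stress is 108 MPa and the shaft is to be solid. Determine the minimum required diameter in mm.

15.2 mm

For a solid shaft τ_max = 16T/(πd³), so d = (16T/(π τ_allow))^(1/3) = (16·74.50/(π·1.08×10^8))^(1/3) = 0.01520 m.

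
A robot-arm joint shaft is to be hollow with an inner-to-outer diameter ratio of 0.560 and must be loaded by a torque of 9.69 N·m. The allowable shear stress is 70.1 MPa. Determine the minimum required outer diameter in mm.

9.21 mm

For a hollow shaft with d_i/d_o = 0.560: τ_max = 16T/(π d_o³ (1−k⁴)), so d_o = [16T/(π τ_allow (1−k⁴))]^(1/3) = [16·9.690/(π·7.01×10^7·0.9017)]^(1/3) = 0.009208 m.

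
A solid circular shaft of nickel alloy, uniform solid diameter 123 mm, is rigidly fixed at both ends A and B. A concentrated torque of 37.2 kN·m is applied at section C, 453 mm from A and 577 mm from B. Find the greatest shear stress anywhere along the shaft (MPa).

With uniform GJ and both ends fixed, compatibility θ_AC = θ_CB gives T_A·a = T_B·b, together with T_A + T_B = T₀.
T_A = T₀·b/(a+b) = 37200·577/1030 = 20840 N·m; T_B = 16360 N·m.
τ in each portion: τ_AC = 5.70×10^7 Pa, τ_CB = 4.48×10^7 Pa; maximum is in AC.
τ_max = T_AC·r/J = 20840·0.0615/2.25×10^-5 = 5.703×10^7 Pa.

57.0 MPa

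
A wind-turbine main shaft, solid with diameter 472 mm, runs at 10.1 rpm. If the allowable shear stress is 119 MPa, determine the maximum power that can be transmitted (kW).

2600 kW

J = πd⁴/32 = π(0.472)⁴/32 = 4.873×10^-3 m⁴.
T_max = τ_allow·J/r = 1.19×10^8 × 4.873×10^-3 / 0.236 = 2.457e6 N·m.
ω = 2π·10.1/60 = 1.058 rad/s, so P_max = T_max·ω = 2.599×10^6 W.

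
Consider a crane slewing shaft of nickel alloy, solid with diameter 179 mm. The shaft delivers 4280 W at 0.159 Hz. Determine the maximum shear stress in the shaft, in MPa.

3.80 MPa

ω = 2π·0.159 = 0.9990 rad/s, so T = P/ω = 4280 / 0.9990 = 4284 N·m.
J = πd⁴/32 = π(0.179)⁴/32 = 1.008×10^-4 m⁴.
τ_max = T·r/J = 4284 × 0.0895 / 1.008×10^-4 = 3.804×10^6 Pa.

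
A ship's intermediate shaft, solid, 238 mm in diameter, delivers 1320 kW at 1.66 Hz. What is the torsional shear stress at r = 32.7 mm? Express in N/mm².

ω = 2π·1.66 = 10.43 rad/s, so T = P/ω = 1320×10³ / 10.43 = 126600 N·m.
J = πd⁴/32 = π(0.238)⁴/32 = 3.150×10^-4 m⁴.
Shear stress varies linearly with radius: τ = T·r/J = 126600 × 0.0327 / 3.150×10^-4 = 1.314×10^7 Pa.

13.1 N/mm²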